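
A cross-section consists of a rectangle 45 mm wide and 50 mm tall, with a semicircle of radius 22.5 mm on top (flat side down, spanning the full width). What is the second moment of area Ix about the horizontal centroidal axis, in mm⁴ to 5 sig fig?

Ix ≈ 1.1982 × 10⁶ mm⁴

Decompose the section into non-overlapping parts with the origin at the bottom-left of its bounding rectangle.
Rectangular body: 45 × 50, A = 2 250 mm², y = 25 mm, Ī = 468 750 mm⁴.
Semicircular cap: semicircle r = 22.5, A = 795.2156 mm², y = 59.5493 mm, Ī = 28129.51 mm⁴.
Centroid: ȳ = ΣA·y / ΣA = 34.02207 mm.
Transfer each piece to the horizontal centroidal axis using Ī + A·d² with d = y − 34.02207:
  rectangular body: d = -9.022067 mm → contributes +651894.8 mm⁴
  semicircular cap: d = 25.52723 mm → contributes +546323.4 mm⁴
Total I = 1 198 218 mm⁴.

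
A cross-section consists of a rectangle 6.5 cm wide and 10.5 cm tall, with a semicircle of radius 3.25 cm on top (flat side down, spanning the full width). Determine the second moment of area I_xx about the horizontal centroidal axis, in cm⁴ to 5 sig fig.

Split into non-overlapping primitives; take the origin at the lower-left of the bounding box.
Rectangular body: 6.5 × 10.5, A = 68.25 cm², y = 5.25 cm, Ī = 627.0469 cm⁴.
Semicircular cap: semicircle r = 3.25, A = 16.59154 cm², y = 11.87934 cm, Ī = 12.24519 cm⁴.
Centroid: ȳ = ΣA·y / ΣA = 6.546428 cm.
Transfer each piece to the horizontal centroidal axis using Ī + A·d² with d = y − 6.546428:
  rectangular body: d = -1.296428 cm → contributes +741.7565 cm⁴
  semicircular cap: d = 5.332914 cm → contributes +484.1081 cm⁴
Total I = 1225.865 cm⁴.

I_xx ≈ 1225.9 cm⁴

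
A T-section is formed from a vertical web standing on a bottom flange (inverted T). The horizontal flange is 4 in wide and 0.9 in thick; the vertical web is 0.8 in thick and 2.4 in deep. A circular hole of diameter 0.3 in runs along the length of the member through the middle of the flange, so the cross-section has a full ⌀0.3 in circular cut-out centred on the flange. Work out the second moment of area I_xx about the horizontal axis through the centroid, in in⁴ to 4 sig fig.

I_xx ≈ 4.550 in⁴

Treat the section as a set of non-overlapping primitives; coordinates are from the bounding-box lower-left.
Flange: 4 × 0.9, A = 3.6 in², y = 0.45 in, Ī = 0.243 in⁴.
Web: 0.8 × 2.4, A = 1.92 in², y = 2.1 in, Ī = 0.9216 in⁴.
Hole (subtracted): ⌀0.3, A = 0.0706858 in², y = 0.45 in, Ī = 0.000397608 in⁴.
Centroid: ȳ = ΣA·y / ΣA = 1.03136 in.
Transfer each piece to the horizontal axis through the centroid using Ī + A·d² with d = y − 1.03136:
  flange: d = -0.581358 in → contributes +1.45972 in⁴
  web: d = 1.06864 in → contributes +3.11423 in⁴
  hole: d = -0.581358 in → contributes −0.0242878 in⁴
Total I = 4.54966 in⁴.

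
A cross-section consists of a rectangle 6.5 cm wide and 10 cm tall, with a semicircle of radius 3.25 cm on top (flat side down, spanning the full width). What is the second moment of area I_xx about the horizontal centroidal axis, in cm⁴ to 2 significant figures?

Break the section into simple shapes (no overlaps), measuring from the bottom-left corner of the bounding box.
Rectangular body: 6.5 × 10, A = 65 cm², y = 5 cm, Ī = 541.7 cm⁴.
Semicircular cap: semicircle r = 3.25, A = 16.59 cm², y = 11.38 cm, Ī = 12.25 cm⁴.
Centroid: ȳ = ΣA·y / ΣA = 6.297 cm.
Transfer each piece to the horizontal centroidal axis using Ī + A·d² with d = y − 6.297:
  rectangular body: d = -1.297 cm → contributes +651 cm⁴
  semicircular cap: d = 5.082 cm → contributes +440.8 cm⁴
Total I = 1 092 cm⁴.

I_xx ≈ 1100 cm⁴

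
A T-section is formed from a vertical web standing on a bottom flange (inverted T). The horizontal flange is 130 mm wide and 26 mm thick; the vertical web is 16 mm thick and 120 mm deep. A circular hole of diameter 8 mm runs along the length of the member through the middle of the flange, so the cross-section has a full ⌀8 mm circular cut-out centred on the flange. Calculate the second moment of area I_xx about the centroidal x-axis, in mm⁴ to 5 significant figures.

I_xx ≈ 8.9838 × 10⁶ mm⁴

Split into non-overlapping primitives; take the origin at the lower-left of the bounding box.
Flange: 130 × 26, A = 3 380 mm², y = 13 mm, Ī = 190406.7 mm⁴.
Web: 16 × 120, A = 1 920 mm², y = 86 mm, Ī = 2 304 000 mm⁴.
Hole (subtracted): ⌀8, A = 50.26548 mm², y = 13 mm, Ī = 201.0619 mm⁴.
Centroid: ȳ = ΣA·y / ΣA = 39.69849 mm.
Transfer each piece to the centroidal x-axis using Ī + A·d² with d = y − 39.69849:
  flange: d = -26.69849 mm → contributes +2 599 703 mm⁴
  web: d = 46.30151 mm → contributes +6 420 153 mm⁴
  hole: d = -26.69849 mm → contributes −36030.78 mm⁴
Total I = 8 983 825 mm⁴.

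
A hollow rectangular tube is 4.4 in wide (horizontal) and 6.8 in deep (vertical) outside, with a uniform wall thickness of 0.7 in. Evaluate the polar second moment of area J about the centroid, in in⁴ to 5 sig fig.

J ≈ 112.05 in⁴

Decompose the section into non-overlapping parts with the origin at the bottom-left of its bounding rectangle.
Outer rectangle: 4.4 × 6.8, A = 29.92 in², y = 3.4 in, Ī = 115.2917 in⁴.
Inner void (subtracted): 3 × 5.4, A = 16.2 in², y = 3.4 in, Ī = 39.366 in⁴.
By symmetry the centroid is at mid-height, ȳ = 3.4 in.
All pieces are centred on the centroidal x-axis, so I = ΣĪ (holes subtracted) = 75.92573 in⁴.
Repeating about the centroidal y-axis gives I_y = 36.12093 in⁴.
Polar second moment: J = I_x + I_y = 112.0467 in⁴.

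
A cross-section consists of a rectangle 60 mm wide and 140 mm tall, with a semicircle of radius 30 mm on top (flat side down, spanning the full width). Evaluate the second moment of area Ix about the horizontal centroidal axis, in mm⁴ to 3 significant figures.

Ix ≈ 2.21 × 10⁷ mm⁴

Split into non-overlapping primitives; take the origin at the lower-left of the bounding box.
Rectangular body: 60 × 140, A = 8 400 mm², y = 70 mm, Ī = 13 720 000 mm⁴.
Semicircular cap: semicircle r = 30, A = 1413.7 mm², y = 152.73 mm, Ī = 88 903 mm⁴.
Centroid: ȳ = ΣA·y / ΣA = 81.918 mm.
Transfer each piece to the horizontal centroidal axis using Ī + A·d² with d = y − 81.918:
  rectangular body: d = -11.918 mm → contributes +14 913 131 mm⁴
  semicircular cap: d = 70.814 mm → contributes +7 178 232 mm⁴
Total I = 22 091 363 mm⁴.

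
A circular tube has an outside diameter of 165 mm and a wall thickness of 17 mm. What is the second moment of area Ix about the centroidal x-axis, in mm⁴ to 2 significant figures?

Ix ≈ 2.2 × 10⁷ mm⁴

Decompose the section into non-overlapping parts with the origin at the bottom-left of its bounding rectangle.
Outer circle: ⌀165, A = 21 382 mm², y = 82.5 mm, Ī = 36 383 601 mm⁴.
Bore (subtracted): ⌀131, A = 13 478 mm², y = 82.5 mm, Ī = 14 456 231 mm⁴.
By symmetry the centroid is at mid-height, ȳ = 82.5 mm.
All pieces are centred on the centroidal x-axis, so I = ΣĪ (holes subtracted) = 21 927 370 mm⁴.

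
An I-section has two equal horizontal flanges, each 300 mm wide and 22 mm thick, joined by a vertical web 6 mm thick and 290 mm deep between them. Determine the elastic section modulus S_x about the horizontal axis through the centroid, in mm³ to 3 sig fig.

Split into non-overlapping primitives; take the origin at the lower-left of the bounding box.
Bottom flange: 300 × 22, A = 6 600 mm², y = 11 mm, Ī = 266 200 mm⁴.
Web: 6 × 290, A = 1 740 mm², y = 167 mm, Ī = 12 194 500 mm⁴.
Top flange: 300 × 22, A = 6 600 mm², y = 323 mm, Ī = 266 200 mm⁴.
By symmetry the centroid is at mid-height, ȳ = 167 mm.
Transfer each piece to the horizontal axis through the centroid using Ī + A·d² with d = y − 167:
  bottom flange: d = -156 mm → contributes +160 883 800 mm⁴
  web: d = 0 mm → contributes +12 194 500 mm⁴
  top flange: d = 156 mm → contributes +160 883 800 mm⁴
Total I = 333 962 100 mm⁴.
Extreme fibre distance c = 167 mm; S = I/c = 1 999 773 mm³.

S_x ≈ 2.00 × 10⁶ mm³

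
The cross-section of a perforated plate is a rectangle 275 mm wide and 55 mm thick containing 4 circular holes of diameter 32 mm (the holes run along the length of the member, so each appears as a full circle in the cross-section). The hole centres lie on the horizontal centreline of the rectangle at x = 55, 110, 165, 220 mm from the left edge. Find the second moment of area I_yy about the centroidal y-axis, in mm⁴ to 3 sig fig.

Split into non-overlapping primitives; take the origin at the lower-left of the bounding box.
Plate: 275 × 55, A = 15 125 mm², x = 137.5 mm, Ī = 95 319 010 mm⁴.
Hole 1 (subtracted): ⌀32, A = 804.25 mm², x = 55 mm, Ī = 51 472 mm⁴.
Hole 2 (subtracted): ⌀32, A = 804.25 mm², x = 110 mm, Ī = 51 472 mm⁴.
Hole 3 (subtracted): ⌀32, A = 804.25 mm², x = 165 mm, Ī = 51 472 mm⁴.
Hole 4 (subtracted): ⌀32, A = 804.25 mm², x = 220 mm, Ī = 51 472 mm⁴.
By symmetry the centroid is at mid-width, x̄ = 137.5 mm.
Transfer each piece to the centroidal y-axis using Ī + A·d² with d = x − 137.5:
  plate: d = 0 mm → contributes +95 319 010 mm⁴
  hole 1: d = -82.5 mm → contributes −5 525 383 mm⁴
  hole 2: d = -27.5 mm → contributes −659 684 mm⁴
  hole 3: d = 27.5 mm → contributes −659 684 mm⁴
  hole 4: d = 82.5 mm → contributes −5 525 383 mm⁴
Total I = 82 948 876 mm⁴.

I_yy ≈ 8.29 × 10⁷ mm⁴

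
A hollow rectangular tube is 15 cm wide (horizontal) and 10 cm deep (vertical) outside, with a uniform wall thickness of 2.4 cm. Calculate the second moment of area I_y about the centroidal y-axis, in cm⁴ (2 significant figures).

I_y ≈ 2400 cm⁴

Treat the section as a set of non-overlapping primitives; coordinates are from the bounding-box lower-left.
Outer rectangle: 15 × 10, A = 150 cm², x = 7.5 cm, Ī = 2 813 cm⁴.
Inner void (subtracted): 10.2 × 5.2, A = 53.04 cm², x = 7.5 cm, Ī = 459.9 cm⁴.
By symmetry the centroid is at mid-width, x̄ = 7.5 cm.
All pieces are centred on the centroidal y-axis, so I = ΣĪ (holes subtracted) = 2 353 cm⁴.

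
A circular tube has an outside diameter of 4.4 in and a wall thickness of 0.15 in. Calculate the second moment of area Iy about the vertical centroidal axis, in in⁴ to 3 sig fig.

Decompose the section into non-overlapping parts with the origin at the bottom-left of its bounding rectangle.
Outer circle: ⌀4.4, A = 15.205 in², x = 2.2 in, Ī = 18.398 in⁴.
Bore (subtracted): ⌀4.1, A = 13.203 in², x = 2.2 in, Ī = 13.871 in⁴.
By symmetry the centroid is at mid-width, x̄ = 2.2 in.
All pieces are centred on the vertical centroidal axis, so I = ΣĪ (holes subtracted) = 4.5275 in⁴.

Iy ≈ 4.53 in⁴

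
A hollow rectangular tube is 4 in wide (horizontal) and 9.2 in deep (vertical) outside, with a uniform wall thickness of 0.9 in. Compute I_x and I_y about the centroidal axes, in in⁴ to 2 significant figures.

I_x ≈ 190 in⁴, I_y ≈ 43 in⁴

Decompose the section into non-overlapping parts with the origin at the bottom-left of its bounding rectangle.
Outer rectangle: 4 × 9.2, A = 36.8 in², y = 4.6 in, Ī = 259.6 in⁴.
Inner void (subtracted): 2.2 × 7.4, A = 16.28 in², y = 4.6 in, Ī = 74.29 in⁴.
By symmetry the centroid is at mid-height, ȳ = 4.6 in.
All pieces are centred on the centroidal x-axis, so I = ΣĪ (holes subtracted) = 185.3 in⁴.
Repeating about the centroidal y-axis gives I_y = 42.5 in⁴.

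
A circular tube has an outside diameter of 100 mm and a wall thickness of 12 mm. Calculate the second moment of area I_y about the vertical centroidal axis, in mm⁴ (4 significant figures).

I_y ≈ 3.271 × 10⁶ mm⁴

Decompose the section into non-overlapping parts with the origin at the bottom-left of its bounding rectangle.
Outer circle: ⌀100, A = 7853.98 mm², x = 50 mm, Ī = 4 908 739 mm⁴.
Bore (subtracted): ⌀76, A = 4536.46 mm², x = 50 mm, Ī = 1 637 662 mm⁴.
By symmetry the centroid is at mid-width, x̄ = 50 mm.
All pieces are centred on the vertical centroidal axis, so I = ΣĪ (holes subtracted) = 3 271 077 mm⁴.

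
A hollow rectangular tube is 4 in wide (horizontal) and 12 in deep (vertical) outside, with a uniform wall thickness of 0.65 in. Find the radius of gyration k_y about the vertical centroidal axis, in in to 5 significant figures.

Treat the section as a set of non-overlapping primitives; coordinates are from the bounding-box lower-left.
Outer rectangle: 4 × 12, A = 48 in², x = 2 in, Ī = 64 in⁴.
Inner void (subtracted): 2.7 × 10.7, A = 28.89 in², x = 2 in, Ī = 17.55068 in⁴.
By symmetry the centroid is at mid-width, x̄ = 2 in.
All pieces are centred on the vertical centroidal axis, so I = ΣĪ (holes subtracted) = 46.44933 in⁴.
Radius of gyration: k = √(I/A) = √(46.44933 / 19.11) = 1.559048 in.

k_y ≈ 1.5590 in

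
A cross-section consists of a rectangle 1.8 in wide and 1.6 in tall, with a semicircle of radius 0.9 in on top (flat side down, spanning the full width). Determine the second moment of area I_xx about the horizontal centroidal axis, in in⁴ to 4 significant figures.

Break the section into simple shapes (no overlaps), measuring from the bottom-left corner of the bounding box.
Rectangular body: 1.8 × 1.6, A = 2.88 in², y = 0.8 in, Ī = 0.6144 in⁴.
Semicircular cap: semicircle r = 0.9, A = 1.27235 in², y = 1.98197 in, Ī = 0.0720115 in⁴.
Centroid: ȳ = ΣA·y / ΣA = 1.16218 in.
Transfer each piece to the horizontal centroidal axis using Ī + A·d² with d = y − 1.16218:
  rectangular body: d = -0.362175 in → contributes +0.992172 in⁴
  semicircular cap: d = 0.819797 in → contributes +0.927112 in⁴
Total I = 1.91928 in⁴.

I_xx ≈ 1.919 in⁴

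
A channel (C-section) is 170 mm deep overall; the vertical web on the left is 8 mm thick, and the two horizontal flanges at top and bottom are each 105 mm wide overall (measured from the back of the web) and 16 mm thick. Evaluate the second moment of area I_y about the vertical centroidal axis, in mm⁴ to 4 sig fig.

Treat the section as a set of non-overlapping primitives; coordinates are from the bounding-box lower-left.
Web: 8 × 170, A = 1 360 mm², x = 4 mm, Ī = 7253.33 mm⁴.
Top flange (beyond web): 97 × 16, A = 1 552 mm², x = 56.5 mm, Ī = 1 216 897 mm⁴.
Bottom flange (beyond web): 97 × 16, A = 1 552 mm², x = 56.5 mm, Ī = 1 216 897 mm⁴.
Centroid: x̄ = ΣA·x / ΣA = 40.5054 mm.
Transfer each piece to the vertical centroidal axis using Ī + A·d² with d = x − 40.5054:
  web: d = -36.5054 mm → contributes +1 819 647 mm⁴
  top flange (beyond web): d = 15.9946 mm → contributes +1 613 942 mm⁴
  bottom flange (beyond web): d = 15.9946 mm → contributes +1 613 942 mm⁴
Total I = 5 047 532 mm⁴.

I_y ≈ 5.048 × 10⁶ mm⁴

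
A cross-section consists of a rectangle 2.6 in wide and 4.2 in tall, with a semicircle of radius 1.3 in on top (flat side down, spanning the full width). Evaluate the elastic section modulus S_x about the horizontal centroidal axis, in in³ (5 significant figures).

Treat the section as a set of non-overlapping primitives; coordinates are from the bounding-box lower-left.
Rectangular body: 2.6 × 4.2, A = 10.92 in², y = 2.1 in, Ī = 16.0524 in⁴.
Semicircular cap: semicircle r = 1.3, A = 2.654646 in², y = 4.751737 in, Ī = 0.3134769 in⁴.
Centroid: ȳ = ΣA·y / ΣA = 2.618571 in.
Transfer each piece to the horizontal centroidal axis using Ī + A·d² with d = y − 2.618571:
  rectangular body: d = -0.5185714 in → contributes +18.98897 in⁴
  semicircular cap: d = 2.133166 in → contributes +12.39317 in⁴
Total I = 31.38213 in⁴.
Extreme fibre distance c = 2.881429 in; S = I/c = 10.89117 in³.

S_x ≈ 10.891 in³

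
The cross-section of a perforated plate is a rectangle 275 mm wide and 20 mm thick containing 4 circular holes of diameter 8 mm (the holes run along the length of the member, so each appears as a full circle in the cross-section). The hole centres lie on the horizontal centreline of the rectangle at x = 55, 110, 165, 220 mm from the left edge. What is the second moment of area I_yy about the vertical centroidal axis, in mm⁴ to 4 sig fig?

Break the section into simple shapes (no overlaps), measuring from the bottom-left corner of the bounding box.
Plate: 275 × 20, A = 5 500 mm², x = 137.5 mm, Ī = 34 661 458 mm⁴.
Hole 1 (subtracted): ⌀8, A = 50.2655 mm², x = 55 mm, Ī = 201.062 mm⁴.
Hole 2 (subtracted): ⌀8, A = 50.2655 mm², x = 110 mm, Ī = 201.062 mm⁴.
Hole 3 (subtracted): ⌀8, A = 50.2655 mm², x = 165 mm, Ī = 201.062 mm⁴.
Hole 4 (subtracted): ⌀8, A = 50.2655 mm², x = 220 mm, Ī = 201.062 mm⁴.
By symmetry the centroid is at mid-width, x̄ = 137.5 mm.
Transfer each piece to the vertical centroidal axis using Ī + A·d² with d = x − 137.5:
  plate: d = 0 mm → contributes +34 661 458 mm⁴
  hole 1: d = -82.5 mm → contributes −342 321 mm⁴
  hole 2: d = -27.5 mm → contributes −38214.3 mm⁴
  hole 3: d = 27.5 mm → contributes −38214.3 mm⁴
  hole 4: d = 82.5 mm → contributes −342 321 mm⁴
Total I = 33 900 389 mm⁴.

I_yy ≈ 3.390 × 10⁷ mm⁴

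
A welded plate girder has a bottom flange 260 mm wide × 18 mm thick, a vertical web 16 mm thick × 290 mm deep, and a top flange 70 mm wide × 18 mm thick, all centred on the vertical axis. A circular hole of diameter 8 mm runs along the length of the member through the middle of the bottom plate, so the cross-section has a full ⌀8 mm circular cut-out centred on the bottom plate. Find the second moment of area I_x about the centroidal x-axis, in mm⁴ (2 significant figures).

I_x ≈ 1.5 × 10⁸ mm⁴

Break the section into simple shapes (no overlaps), measuring from the bottom-left corner of the bounding box.
Bottom plate: 260 × 18, A = 4 680 mm², y = 9 mm, Ī = 126 360 mm⁴.
Web plate: 16 × 290, A = 4 640 mm², y = 163 mm, Ī = 32 518 667 mm⁴.
Top plate: 70 × 18, A = 1 260 mm², y = 317 mm, Ī = 34 020 mm⁴.
Hole (subtracted): ⌀8, A = 50.27 mm², y = 9 mm, Ī = 201.1 mm⁴.
Centroid: ȳ = ΣA·y / ΣA = 113.7 mm.
Transfer each piece to the centroidal x-axis using Ī + A·d² with d = y − 113.7:
  bottom plate: d = -104.7 mm → contributes +51 445 397 mm⁴
  web plate: d = 49.28 mm → contributes +43 788 460 mm⁴
  top plate: d = 203.3 mm → contributes +52 102 340 mm⁴
  hole: d = -104.7 mm → contributes −551 393 mm⁴
Total I = 146 784 804 mm⁴.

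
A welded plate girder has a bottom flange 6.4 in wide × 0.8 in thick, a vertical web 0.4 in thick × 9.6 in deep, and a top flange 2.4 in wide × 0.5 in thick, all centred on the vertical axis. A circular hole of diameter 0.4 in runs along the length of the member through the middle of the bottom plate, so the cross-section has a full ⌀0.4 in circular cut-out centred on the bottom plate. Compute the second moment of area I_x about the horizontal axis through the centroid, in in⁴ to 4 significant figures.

I_x ≈ 155.9 in⁴

Decompose the section into non-overlapping parts with the origin at the bottom-left of its bounding rectangle.
Bottom plate: 6.4 × 0.8, A = 5.12 in², y = 0.4 in, Ī = 0.273067 in⁴.
Web plate: 0.4 × 9.6, A = 3.84 in², y = 5.6 in, Ī = 29.4912 in⁴.
Top plate: 2.4 × 0.5, A = 1.2 in², y = 10.65 in, Ī = 0.025 in⁴.
Hole (subtracted): ⌀0.4, A = 0.125664 in², y = 0.4 in, Ī = 0.00125664 in⁴.
Centroid: ȳ = ΣA·y / ΣA = 3.61576 in.
Transfer each piece to the horizontal axis through the centroid using Ī + A·d² with d = y − 3.61576:
  bottom plate: d = -3.21576 in → contributes +53.2195 in⁴
  web plate: d = 1.98424 in → contributes +44.6101 in⁴
  top plate: d = 7.03424 in → contributes +59.4017 in⁴
  hole: d = -3.21576 in → contributes −1.30076 in⁴
Total I = 155.931 in⁴.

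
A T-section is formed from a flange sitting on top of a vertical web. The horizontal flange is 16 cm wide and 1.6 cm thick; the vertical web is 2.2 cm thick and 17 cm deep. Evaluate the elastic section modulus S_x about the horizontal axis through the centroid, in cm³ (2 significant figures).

S_x ≈ 180 cm³

Split into non-overlapping primitives; take the origin at the lower-left of the bounding box.
Flange: 16 × 1.6, A = 25.6 cm², y = 17.8 cm, Ī = 5.461 cm⁴.
Web: 2.2 × 17, A = 37.4 cm², y = 8.5 cm, Ī = 900.7 cm⁴.
Centroid: ȳ = ΣA·y / ΣA = 12.28 cm.
Transfer each piece to the horizontal axis through the centroid using Ī + A·d² with d = y − 12.28:
  flange: d = 5.521 cm → contributes +785.8 cm⁴
  web: d = -3.779 cm → contributes +1 435 cm⁴
Total I = 2 221 cm⁴.
Extreme fibre distance c = 12.28 cm; S = I/c = 180.8 cm³.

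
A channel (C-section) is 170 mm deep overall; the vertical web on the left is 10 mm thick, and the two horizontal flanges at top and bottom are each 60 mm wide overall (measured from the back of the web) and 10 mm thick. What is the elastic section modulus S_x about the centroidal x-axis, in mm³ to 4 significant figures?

S_x ≈ 1.236 × 10⁵ mm³

Treat the section as a set of non-overlapping primitives; coordinates are from the bounding-box lower-left.
Web: 10 × 170, A = 1 700 mm², y = 85 mm, Ī = 4 094 167 mm⁴.
Top flange (beyond web): 50 × 10, A = 500 mm², y = 165 mm, Ī = 4166.67 mm⁴.
Bottom flange (beyond web): 50 × 10, A = 500 mm², y = 5 mm, Ī = 4166.67 mm⁴.
By symmetry the centroid is at mid-height, ȳ = 85 mm.
Transfer each piece to the centroidal x-axis using Ī + A·d² with d = y − 85:
  web: d = 0 mm → contributes +4 094 167 mm⁴
  top flange (beyond web): d = 80 mm → contributes +3 204 167 mm⁴
  bottom flange (beyond web): d = -80 mm → contributes +3 204 167 mm⁴
Total I = 10 502 500 mm⁴.
Extreme fibre distance c = 85 mm; S = I/c = 123 559 mm³.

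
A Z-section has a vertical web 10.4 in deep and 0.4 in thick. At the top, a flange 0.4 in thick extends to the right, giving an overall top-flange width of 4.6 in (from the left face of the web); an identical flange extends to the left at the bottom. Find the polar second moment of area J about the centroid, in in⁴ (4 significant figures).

J ≈ 144.3 in⁴

Decompose the section into non-overlapping parts with the origin at the bottom-left of its bounding rectangle.
Web: 0.4 × 10.4, A = 4.16 in², y = 5.2 in, Ī = 37.4955 in⁴.
Top flange (beyond web): 4.2 × 0.4, A = 1.68 in², y = 10.2 in, Ī = 0.0224 in⁴.
Bottom flange (beyond web): 4.2 × 0.4, A = 1.68 in², y = 0.2 in, Ī = 0.0224 in⁴.
Centroid: ȳ = ΣA·y / ΣA = 5.2 in.
Transfer each piece to the centroidal x-axis using Ī + A·d² with d = y − 5.2:
  web: d = 0 in → contributes +37.4955 in⁴
  top flange (beyond web): d = 5 in → contributes +42.0224 in⁴
  bottom flange (beyond web): d = -5 in → contributes +42.0224 in⁴
Total I = 121.54 in⁴.
For the y-axis: x̄ = 4.4 in.
Repeating about the centroidal y-axis gives I_y = 22.7691 in⁴.
Polar second moment: J = I_x + I_y = 144.309 in⁴.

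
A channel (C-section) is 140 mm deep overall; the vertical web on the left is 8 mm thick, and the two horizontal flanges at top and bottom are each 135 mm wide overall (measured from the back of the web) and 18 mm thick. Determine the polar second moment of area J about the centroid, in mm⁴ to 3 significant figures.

Split into non-overlapping primitives; take the origin at the lower-left of the bounding box.
Web: 8 × 140, A = 1 120 mm², y = 70 mm, Ī = 1 829 333 mm⁴.
Top flange (beyond web): 127 × 18, A = 2 286 mm², y = 131 mm, Ī = 61 722 mm⁴.
Bottom flange (beyond web): 127 × 18, A = 2 286 mm², y = 9 mm, Ī = 61 722 mm⁴.
By symmetry the centroid is at mid-height, ȳ = 70 mm.
Transfer each piece to the centroidal x-axis using Ī + A·d² with d = y − 70:
  web: d = 0 mm → contributes +1 829 333 mm⁴
  top flange (beyond web): d = 61 mm → contributes +8 567 928 mm⁴
  bottom flange (beyond web): d = -61 mm → contributes +8 567 928 mm⁴
Total I = 18 965 189 mm⁴.
For the y-axis: x̄ = 58.218 mm.
Repeating about the centroidal y-axis gives I_y = 10 250 018 mm⁴.
Polar second moment: J = I_x + I_y = 29 215 208 mm⁴.

J ≈ 2.92 × 10⁷ mm⁴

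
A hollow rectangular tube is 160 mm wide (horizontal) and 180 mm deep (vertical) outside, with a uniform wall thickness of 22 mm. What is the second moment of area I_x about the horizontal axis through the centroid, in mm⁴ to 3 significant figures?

Split into non-overlapping primitives; take the origin at the lower-left of the bounding box.
Outer rectangle: 160 × 180, A = 28 800 mm², y = 90 mm, Ī = 77 760 000 mm⁴.
Inner void (subtracted): 116 × 136, A = 15 776 mm², y = 90 mm, Ī = 24 316 075 mm⁴.
By symmetry the centroid is at mid-height, ȳ = 90 mm.
All pieces are centred on the horizontal axis through the centroid, so I = ΣĪ (holes subtracted) = 53 443 925 mm⁴.

I_x ≈ 5.34 × 10⁷ mm⁴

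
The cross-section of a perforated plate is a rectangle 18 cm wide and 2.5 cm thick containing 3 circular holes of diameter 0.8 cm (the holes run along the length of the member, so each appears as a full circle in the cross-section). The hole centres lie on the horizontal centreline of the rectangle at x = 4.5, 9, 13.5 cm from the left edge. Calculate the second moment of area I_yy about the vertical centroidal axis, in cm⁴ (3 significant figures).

Split into non-overlapping primitives; take the origin at the lower-left of the bounding box.
Plate: 18 × 2.5, A = 45 cm², x = 9 cm, Ī = 1 215 cm⁴.
Hole 1 (subtracted): ⌀0.8, A = 0.50265 cm², x = 4.5 cm, Ī = 0.020106 cm⁴.
Hole 2 (subtracted): ⌀0.8, A = 0.50265 cm², x = 9 cm, Ī = 0.020106 cm⁴.
Hole 3 (subtracted): ⌀0.8, A = 0.50265 cm², x = 13.5 cm, Ī = 0.020106 cm⁴.
By symmetry the centroid is at mid-width, x̄ = 9 cm.
Transfer each piece to the vertical centroidal axis using Ī + A·d² with d = x − 9:
  plate: d = 0 cm → contributes +1 215 cm⁴
  hole 1: d = -4.5 cm → contributes −10.199 cm⁴
  hole 2: d = 0 cm → contributes −0.020106 cm⁴
  hole 3: d = 4.5 cm → contributes −10.199 cm⁴
Total I = 1194.6 cm⁴.

I_yy ≈ 1190 cm⁴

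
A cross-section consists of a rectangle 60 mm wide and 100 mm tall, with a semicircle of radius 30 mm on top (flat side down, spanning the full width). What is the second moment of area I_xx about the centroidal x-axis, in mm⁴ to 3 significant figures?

I_xx ≈ 9.59 × 10⁶ mm⁴

Decompose the section into non-overlapping parts with the origin at the bottom-left of its bounding rectangle.
Rectangular body: 60 × 100, A = 6 000 mm², y = 50 mm, Ī = 5 000 000 mm⁴.
Semicircular cap: semicircle r = 30, A = 1413.7 mm², y = 112.73 mm, Ī = 88 903 mm⁴.
Centroid: ȳ = ΣA·y / ΣA = 61.962 mm.
Transfer each piece to the centroidal x-axis using Ī + A·d² with d = y − 61.962:
  rectangular body: d = -11.962 mm → contributes +5 858 594 mm⁴
  semicircular cap: d = 50.77 mm → contributes +3 732 889 mm⁴
Total I = 9 591 483 mm⁴.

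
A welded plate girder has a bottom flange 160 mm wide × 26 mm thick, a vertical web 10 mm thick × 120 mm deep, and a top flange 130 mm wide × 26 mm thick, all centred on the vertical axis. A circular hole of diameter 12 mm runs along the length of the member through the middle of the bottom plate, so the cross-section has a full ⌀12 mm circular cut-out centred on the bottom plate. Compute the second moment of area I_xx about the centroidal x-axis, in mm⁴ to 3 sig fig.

I_xx ≈ 4.12 × 10⁷ mm⁴

Decompose the section into non-overlapping parts with the origin at the bottom-left of its bounding rectangle.
Bottom plate: 160 × 26, A = 4 160 mm², y = 13 mm, Ī = 234 347 mm⁴.
Web plate: 10 × 120, A = 1 200 mm², y = 86 mm, Ī = 1 440 000 mm⁴.
Top plate: 130 × 26, A = 3 380 mm², y = 159 mm, Ī = 190 407 mm⁴.
Hole (subtracted): ⌀12, A = 113.1 mm², y = 13 mm, Ī = 1017.9 mm⁴.
Centroid: ȳ = ΣA·y / ΣA = 80.357 mm.
Transfer each piece to the centroidal x-axis using Ī + A·d² with d = y − 80.357:
  bottom plate: d = -67.357 mm → contributes +19 107 975 mm⁴
  web plate: d = 5.6433 mm → contributes +1 478 216 mm⁴
  top plate: d = 78.643 mm → contributes +21 094 906 mm⁴
  hole: d = -67.357 mm → contributes −514 133 mm⁴
Total I = 41 166 964 mm⁴.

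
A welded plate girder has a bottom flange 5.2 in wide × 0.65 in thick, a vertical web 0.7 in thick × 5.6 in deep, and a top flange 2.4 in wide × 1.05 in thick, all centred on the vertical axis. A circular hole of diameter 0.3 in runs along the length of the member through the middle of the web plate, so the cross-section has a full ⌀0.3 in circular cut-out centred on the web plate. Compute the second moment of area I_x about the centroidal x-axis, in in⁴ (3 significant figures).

I_x ≈ 71.0 in⁴

Treat the section as a set of non-overlapping primitives; coordinates are from the bounding-box lower-left.
Bottom plate: 5.2 × 0.65, A = 3.38 in², y = 0.325 in, Ī = 0.119 in⁴.
Web plate: 0.7 × 5.6, A = 3.92 in², y = 3.45 in, Ī = 10.244 in⁴.
Top plate: 2.4 × 1.05, A = 2.52 in², y = 6.775 in, Ī = 0.23153 in⁴.
Hole (subtracted): ⌀0.3, A = 0.070686 in², y = 3.45 in, Ī = 0.00039761 in⁴.
Centroid: ȳ = ΣA·y / ΣA = 3.226 in.
Transfer each piece to the centroidal x-axis using Ī + A·d² with d = y − 3.226:
  bottom plate: d = -2.901 in → contributes +28.565 in⁴
  web plate: d = 0.22396 in → contributes +10.441 in⁴
  top plate: d = 3.549 in → contributes +31.971 in⁴
  hole: d = 0.22396 in → contributes −0.0039432 in⁴
Total I = 70.973 in⁴.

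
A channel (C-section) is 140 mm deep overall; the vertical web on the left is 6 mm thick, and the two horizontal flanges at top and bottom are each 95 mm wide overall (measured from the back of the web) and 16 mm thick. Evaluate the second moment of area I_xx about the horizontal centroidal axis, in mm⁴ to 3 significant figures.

Break the section into simple shapes (no overlaps), measuring from the bottom-left corner of the bounding box.
Web: 6 × 140, A = 840 mm², y = 70 mm, Ī = 1 372 000 mm⁴.
Top flange (beyond web): 89 × 16, A = 1 424 mm², y = 132 mm, Ī = 30 379 mm⁴.
Bottom flange (beyond web): 89 × 16, A = 1 424 mm², y = 8 mm, Ī = 30 379 mm⁴.
By symmetry the centroid is at mid-height, ȳ = 70 mm.
Transfer each piece to the horizontal centroidal axis using Ī + A·d² with d = y − 70:
  web: d = 0 mm → contributes +1 372 000 mm⁴
  top flange (beyond web): d = 62 mm → contributes +5 504 235 mm⁴
  bottom flange (beyond web): d = -62 mm → contributes +5 504 235 mm⁴
Total I = 12 380 469 mm⁴.

I_xx ≈ 1.24 × 10⁷ mm⁴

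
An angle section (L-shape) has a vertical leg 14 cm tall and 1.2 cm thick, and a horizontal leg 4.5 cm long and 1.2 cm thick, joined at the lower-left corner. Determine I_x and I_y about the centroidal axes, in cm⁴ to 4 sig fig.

Decompose the section into non-overlapping parts with the origin at the bottom-left of its bounding rectangle.
Vertical leg: 1.2 × 14, A = 16.8 cm², y = 7 cm, Ī = 274.4 cm⁴.
Horizontal leg (remainder): 3.3 × 1.2, A = 3.96 cm², y = 0.6 cm, Ī = 0.4752 cm⁴.
Centroid: ȳ = ΣA·y / ΣA = 5.77919 cm.
Transfer each piece to the centroidal x-axis using Ī + A·d² with d = y − 5.77919:
  vertical leg: d = 1.22081 cm → contributes +299.438 cm⁴
  horizontal leg (remainder): d = -5.17919 cm → contributes +106.698 cm⁴
Total I = 406.137 cm⁴.
For the y-axis: x̄ = 1.02919 cm.
Repeating about the centroidal y-axis gives I_y = 21.8331 cm⁴.

I_x ≈ 406.1 cm⁴, I_y ≈ 21.83 cm⁴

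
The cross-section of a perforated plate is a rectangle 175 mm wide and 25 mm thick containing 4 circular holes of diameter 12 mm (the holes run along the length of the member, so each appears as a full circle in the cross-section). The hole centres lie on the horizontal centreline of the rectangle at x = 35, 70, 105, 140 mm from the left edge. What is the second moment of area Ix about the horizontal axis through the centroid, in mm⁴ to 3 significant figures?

Decompose the section into non-overlapping parts with the origin at the bottom-left of its bounding rectangle.
Plate: 175 × 25, A = 4 375 mm², y = 12.5 mm, Ī = 227 865 mm⁴.
Hole 1 (subtracted): ⌀12, A = 113.1 mm², y = 12.5 mm, Ī = 1017.9 mm⁴.
Hole 2 (subtracted): ⌀12, A = 113.1 mm², y = 12.5 mm, Ī = 1017.9 mm⁴.
Hole 3 (subtracted): ⌀12, A = 113.1 mm², y = 12.5 mm, Ī = 1017.9 mm⁴.
Hole 4 (subtracted): ⌀12, A = 113.1 mm², y = 12.5 mm, Ī = 1017.9 mm⁴.
By symmetry the centroid is at mid-height, ȳ = 12.5 mm.
All pieces are centred on the horizontal axis through the centroid, so I = ΣĪ (holes subtracted) = 223 793 mm⁴.

Ix ≈ 2.24 × 10⁵ mm⁴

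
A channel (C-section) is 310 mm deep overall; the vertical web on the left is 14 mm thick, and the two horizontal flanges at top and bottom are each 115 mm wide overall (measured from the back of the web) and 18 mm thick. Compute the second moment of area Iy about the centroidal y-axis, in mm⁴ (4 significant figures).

Split into non-overlapping primitives; take the origin at the lower-left of the bounding box.
Web: 14 × 310, A = 4 340 mm², x = 7 mm, Ī = 70886.7 mm⁴.
Top flange (beyond web): 101 × 18, A = 1 818 mm², x = 64.5 mm, Ī = 1 545 452 mm⁴.
Bottom flange (beyond web): 101 × 18, A = 1 818 mm², x = 64.5 mm, Ī = 1 545 452 mm⁴.
Centroid: x̄ = ΣA·x / ΣA = 33.2124 mm.
Transfer each piece to the centroidal y-axis using Ī + A·d² with d = x − 33.2124:
  web: d = -26.2124 mm → contributes +3 052 854 mm⁴
  top flange (beyond web): d = 31.2876 mm → contributes +3 325 118 mm⁴
  bottom flange (beyond web): d = 31.2876 mm → contributes +3 325 118 mm⁴
Total I = 9 703 091 mm⁴.

Iy ≈ 9.703 × 10⁶ mm⁴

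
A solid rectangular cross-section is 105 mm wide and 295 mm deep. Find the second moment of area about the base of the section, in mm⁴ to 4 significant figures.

I_base ≈ 8.985 × 10⁸ mm⁴

The section: 105 × 295, A = 30 975 mm², y = 147.5 mm, Ī = 224 633 281 mm⁴.
Transfer it to the base of the section using Ī + A·d² with d = y − 0:
  the section: d = 147.5 mm → contributes +898 533 125 mm⁴
Total I = 898 533 125 mm⁴.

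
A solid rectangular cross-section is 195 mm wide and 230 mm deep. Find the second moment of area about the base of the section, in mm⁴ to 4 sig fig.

I_base ≈ 7.909 × 10⁸ mm⁴

The section: 195 × 230, A = 44 850 mm², y = 115 mm, Ī = 197 713 750 mm⁴.
Transfer it to a horizontal axis along the bottom face using Ī + A·d² with d = y − 0:
  the section: d = 115 mm → contributes +790 855 000 mm⁴
Total I = 790 855 000 mm⁴.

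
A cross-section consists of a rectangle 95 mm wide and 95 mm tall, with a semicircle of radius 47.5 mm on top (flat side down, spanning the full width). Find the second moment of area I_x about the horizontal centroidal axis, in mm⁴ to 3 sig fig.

I_x ≈ 1.90 × 10⁷ mm⁴

Split into non-overlapping primitives; take the origin at the lower-left of the bounding box.
Rectangular body: 95 × 95, A = 9 025 mm², y = 47.5 mm, Ī = 6 787 552 mm⁴.
Semicircular cap: semicircle r = 47.5, A = 3544.1 mm², y = 115.16 mm, Ī = 558 736 mm⁴.
Centroid: ȳ = ΣA·y / ΣA = 66.578 mm.
Transfer each piece to the horizontal centroidal axis using Ī + A·d² with d = y − 66.578:
  rectangular body: d = -19.078 mm → contributes +10 072 372 mm⁴
  semicircular cap: d = 48.582 mm → contributes +8 923 462 mm⁴
Total I = 18 995 834 mm⁴.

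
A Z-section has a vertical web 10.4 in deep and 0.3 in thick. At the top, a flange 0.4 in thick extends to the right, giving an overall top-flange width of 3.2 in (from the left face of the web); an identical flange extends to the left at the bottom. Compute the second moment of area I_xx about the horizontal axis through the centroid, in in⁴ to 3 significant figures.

Decompose the section into non-overlapping parts with the origin at the bottom-left of its bounding rectangle.
Web: 0.3 × 10.4, A = 3.12 in², y = 5.2 in, Ī = 28.122 in⁴.
Top flange (beyond web): 2.9 × 0.4, A = 1.16 in², y = 10.2 in, Ī = 0.015467 in⁴.
Bottom flange (beyond web): 2.9 × 0.4, A = 1.16 in², y = 0.2 in, Ī = 0.015467 in⁴.
Centroid: ȳ = ΣA·y / ΣA = 5.2 in.
Transfer each piece to the horizontal axis through the centroid using Ī + A·d² with d = y − 5.2:
  web: d = 0 in → contributes +28.122 in⁴
  top flange (beyond web): d = 5 in → contributes +29.015 in⁴
  bottom flange (beyond web): d = -5 in → contributes +29.015 in⁴
Total I = 86.153 in⁴.

I_xx ≈ 86.2 in⁴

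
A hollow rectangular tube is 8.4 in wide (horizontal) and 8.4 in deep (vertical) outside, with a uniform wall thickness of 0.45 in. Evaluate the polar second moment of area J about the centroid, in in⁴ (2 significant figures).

Treat the section as a set of non-overlapping primitives; coordinates are from the bounding-box lower-left.
Outer rectangle: 8.4 × 8.4, A = 70.56 in², y = 4.2 in, Ī = 414.9 in⁴.
Inner void (subtracted): 7.5 × 7.5, A = 56.25 in², y = 4.2 in, Ī = 263.7 in⁴.
By symmetry the centroid is at mid-height, ȳ = 4.2 in.
All pieces are centred on the centroidal x-axis, so I = ΣĪ (holes subtracted) = 151.2 in⁴.
Repeating about the centroidal y-axis gives I_y = 151.2 in⁴.
Polar second moment: J = I_x + I_y = 302.4 in⁴.

J ≈ 300 in⁴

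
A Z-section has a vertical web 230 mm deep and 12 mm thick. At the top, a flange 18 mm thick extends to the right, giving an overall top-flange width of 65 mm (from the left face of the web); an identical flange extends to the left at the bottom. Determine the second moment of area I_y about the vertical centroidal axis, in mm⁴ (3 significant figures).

I_y ≈ 2.50 × 10⁶ mm⁴

Split into non-overlapping primitives; take the origin at the lower-left of the bounding box.
Web: 12 × 230, A = 2 760 mm², x = 59 mm, Ī = 33 120 mm⁴.
Top flange (beyond web): 53 × 18, A = 954 mm², x = 91.5 mm, Ī = 223 316 mm⁴.
Bottom flange (beyond web): 53 × 18, A = 954 mm², x = 26.5 mm, Ī = 223 316 mm⁴.
Centroid: x̄ = ΣA·x / ΣA = 59 mm.
Transfer each piece to the vertical centroidal axis using Ī + A·d² with d = x − 59:
  web: d = 0 mm → contributes +33 120 mm⁴
  top flange (beyond web): d = 32.5 mm → contributes +1 230 978 mm⁴
  bottom flange (beyond web): d = -32.5 mm → contributes +1 230 978 mm⁴
Total I = 2 495 076 mm⁴.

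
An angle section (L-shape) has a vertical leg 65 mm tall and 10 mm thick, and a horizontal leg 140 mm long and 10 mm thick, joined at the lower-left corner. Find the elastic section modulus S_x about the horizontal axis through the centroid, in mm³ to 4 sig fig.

Break the section into simple shapes (no overlaps), measuring from the bottom-left corner of the bounding box.
Vertical leg: 10 × 65, A = 650 mm², y = 32.5 mm, Ī = 228 854 mm⁴.
Horizontal leg (remainder): 130 × 10, A = 1 300 mm², y = 5 mm, Ī = 10833.3 mm⁴.
Centroid: ȳ = ΣA·y / ΣA = 14.1667 mm.
Transfer each piece to the horizontal axis through the centroid using Ī + A·d² with d = y − 14.1667:
  vertical leg: d = 18.3333 mm → contributes +447 326 mm⁴
  horizontal leg (remainder): d = -9.16667 mm → contributes +120 069 mm⁴
Total I = 567 396 mm⁴.
Extreme fibre distance c = 50.8333 mm; S = I/c = 11161.9 mm³.

S_x ≈ 1.116 × 10⁴ mm³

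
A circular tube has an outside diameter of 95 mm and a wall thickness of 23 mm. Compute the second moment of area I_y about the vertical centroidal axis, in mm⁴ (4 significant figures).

Break the section into simple shapes (no overlaps), measuring from the bottom-left corner of the bounding box.
Outer circle: ⌀95, A = 7088.22 mm², x = 47.5 mm, Ī = 3 998 198 mm⁴.
Bore (subtracted): ⌀49, A = 1885.74 mm², x = 47.5 mm, Ī = 282 979 mm⁴.
By symmetry the centroid is at mid-width, x̄ = 47.5 mm.
All pieces are centred on the vertical centroidal axis, so I = ΣĪ (holes subtracted) = 3 715 219 mm⁴.

I_y ≈ 3.715 × 10⁶ mm⁴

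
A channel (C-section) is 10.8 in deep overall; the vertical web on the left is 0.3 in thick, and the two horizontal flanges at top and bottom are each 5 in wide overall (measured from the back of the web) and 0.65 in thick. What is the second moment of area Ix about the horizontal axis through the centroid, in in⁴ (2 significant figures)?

Ix ≈ 190 in⁴

Split into non-overlapping primitives; take the origin at the lower-left of the bounding box.
Web: 0.3 × 10.8, A = 3.24 in², y = 5.4 in, Ī = 31.49 in⁴.
Top flange (beyond web): 4.7 × 0.65, A = 3.055 in², y = 10.48 in, Ī = 0.1076 in⁴.
Bottom flange (beyond web): 4.7 × 0.65, A = 3.055 in², y = 0.325 in, Ī = 0.1076 in⁴.
By symmetry the centroid is at mid-height, ȳ = 5.4 in.
Transfer each piece to the horizontal axis through the centroid using Ī + A·d² with d = y − 5.4:
  web: d = 0 in → contributes +31.49 in⁴
  top flange (beyond web): d = 5.075 in → contributes +78.79 in⁴
  bottom flange (beyond web): d = -5.075 in → contributes +78.79 in⁴
Total I = 189.1 in⁴.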